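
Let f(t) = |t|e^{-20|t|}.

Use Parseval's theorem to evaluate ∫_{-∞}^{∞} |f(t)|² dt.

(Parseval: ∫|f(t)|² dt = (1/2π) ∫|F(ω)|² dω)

∫|f(t)|² dt = \frac{1}{16000}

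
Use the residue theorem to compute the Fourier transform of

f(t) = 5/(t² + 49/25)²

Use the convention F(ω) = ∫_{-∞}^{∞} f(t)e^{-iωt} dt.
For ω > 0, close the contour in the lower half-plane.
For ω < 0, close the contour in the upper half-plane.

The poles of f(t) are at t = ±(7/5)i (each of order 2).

Let g(z) = f(z)e^{-iωz}; for large |z| the factor e^{-iωz} decays in the lower half-plane when ω > 0 and in the upper half-plane when ω < 0.

Case ω > 0 (lower half-plane, clockwise contour ⇒ F(ω) = -2πi·ΣRes):
  Res_{z = - \frac{7 i}{5}} g(z) = \frac{125 i \left(7 \omega + 5\right) e^{- \frac{7 \omega}{5}}}{1372} (pole of order 2)
  F(ω) = -2πi·ΣRes = \frac{125 \pi \left(7 \omega + 5\right) e^{- \frac{7 \omega}{5}}}{686}

Case ω < 0 (upper half-plane, counterclockwise contour ⇒ F(ω) = +2πi·ΣRes):
  Res_{z = \frac{7 i}{5}} g(z) = \frac{125 i \left(7 \omega - 5\right) e^{\frac{7 \omega}{5}}}{1372} (pole of order 2)
  F(ω) = 2πi·ΣRes = \frac{125 \pi \left(5 - 7 \omega\right) e^{\frac{7 \omega}{5}}}{686}

Both cases combine into a single formula in |ω|:

F(ω) = \frac{125 \pi \left(7 \left|{\omega}\right| + 5\right) e^{- \frac{7 \left|{\omega}\right|}{5}}}{686}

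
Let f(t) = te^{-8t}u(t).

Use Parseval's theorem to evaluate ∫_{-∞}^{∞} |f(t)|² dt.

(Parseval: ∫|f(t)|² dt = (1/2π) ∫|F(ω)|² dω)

∫|f(t)|² dt = \frac{1}{2048}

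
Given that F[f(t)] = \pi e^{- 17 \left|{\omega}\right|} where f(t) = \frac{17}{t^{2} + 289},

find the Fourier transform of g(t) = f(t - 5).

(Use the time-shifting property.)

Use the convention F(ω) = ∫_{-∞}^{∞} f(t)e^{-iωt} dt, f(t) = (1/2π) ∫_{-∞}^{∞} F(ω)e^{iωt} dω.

F[g](ω) = \pi e^{- 5 i \omega - 17 \left|{\omega}\right|}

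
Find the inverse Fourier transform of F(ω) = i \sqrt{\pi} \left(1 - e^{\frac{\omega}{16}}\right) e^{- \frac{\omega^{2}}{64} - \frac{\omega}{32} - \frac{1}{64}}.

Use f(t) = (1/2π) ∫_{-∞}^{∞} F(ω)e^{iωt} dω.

f(t) = 8 e^{- 16 t^{2}} \sin{\left(t \right)}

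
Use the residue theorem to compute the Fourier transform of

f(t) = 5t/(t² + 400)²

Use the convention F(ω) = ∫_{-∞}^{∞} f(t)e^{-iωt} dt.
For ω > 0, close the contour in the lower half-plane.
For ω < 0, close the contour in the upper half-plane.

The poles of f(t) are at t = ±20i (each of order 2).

Let g(z) = f(z)e^{-iωz}; for large |z| the factor e^{-iωz} decays in the lower half-plane when ω > 0 and in the upper half-plane when ω < 0.

Case ω > 0 (lower half-plane, clockwise contour ⇒ F(ω) = -2πi·ΣRes):
  Res_{z = - 20 i} g(z) = \frac{\omega e^{- 20 \omega}}{16} (pole of order 2)
  F(ω) = -2πi·ΣRes = - \frac{i \pi \omega e^{- 20 \omega}}{8}

Case ω < 0 (upper half-plane, counterclockwise contour ⇒ F(ω) = +2πi·ΣRes):
  Res_{z = 20 i} g(z) = - \frac{\omega e^{20 \omega}}{16} (pole of order 2)
  F(ω) = 2πi·ΣRes = - \frac{i \pi \omega e^{20 \omega}}{8}

Both cases combine into a single formula in |ω|:

F(ω) = - \frac{i \pi \omega e^{- 20 \left|{\omega}\right|}}{8}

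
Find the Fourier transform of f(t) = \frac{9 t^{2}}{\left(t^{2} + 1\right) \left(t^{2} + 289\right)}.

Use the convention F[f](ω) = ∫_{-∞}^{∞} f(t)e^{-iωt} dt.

F(ω) = \frac{\pi \left(17 - e^{16 \left|{\omega}\right|}\right) e^{- 17 \left|{\omega}\right|}}{32}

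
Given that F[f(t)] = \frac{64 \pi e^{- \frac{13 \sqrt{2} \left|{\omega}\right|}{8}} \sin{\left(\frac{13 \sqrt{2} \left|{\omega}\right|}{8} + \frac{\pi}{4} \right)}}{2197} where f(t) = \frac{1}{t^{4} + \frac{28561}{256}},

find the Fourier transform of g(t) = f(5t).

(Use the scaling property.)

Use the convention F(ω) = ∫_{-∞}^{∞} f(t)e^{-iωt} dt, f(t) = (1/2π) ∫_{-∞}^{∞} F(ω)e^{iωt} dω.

F[g](ω) = \frac{64 \pi e^{- \frac{13 \sqrt{2} \left|{\omega}\right|}{40}} \sin{\left(\frac{13 \sqrt{2} \left|{\omega}\right|}{40} + \frac{\pi}{4} \right)}}{10985}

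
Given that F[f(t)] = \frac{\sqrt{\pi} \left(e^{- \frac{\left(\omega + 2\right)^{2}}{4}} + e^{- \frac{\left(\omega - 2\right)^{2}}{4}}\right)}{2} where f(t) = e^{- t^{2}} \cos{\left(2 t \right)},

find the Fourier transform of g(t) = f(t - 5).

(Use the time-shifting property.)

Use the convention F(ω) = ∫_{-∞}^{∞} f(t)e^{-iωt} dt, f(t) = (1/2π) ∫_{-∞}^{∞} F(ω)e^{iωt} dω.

F[g](ω) = \frac{\sqrt{\pi} \left(e^{2 \omega} + 1\right) e^{- \frac{\omega^{2}}{4} - \omega - 5 i \omega - 1}}{2}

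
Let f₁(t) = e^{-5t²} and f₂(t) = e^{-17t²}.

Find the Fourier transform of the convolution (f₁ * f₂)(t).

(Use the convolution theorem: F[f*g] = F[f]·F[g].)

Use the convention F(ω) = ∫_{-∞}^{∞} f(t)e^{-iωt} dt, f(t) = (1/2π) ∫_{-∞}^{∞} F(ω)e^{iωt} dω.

F[f₁*f₂](ω) = \frac{\sqrt{85} \pi e^{- \frac{11 \omega^{2}}{170}}}{85}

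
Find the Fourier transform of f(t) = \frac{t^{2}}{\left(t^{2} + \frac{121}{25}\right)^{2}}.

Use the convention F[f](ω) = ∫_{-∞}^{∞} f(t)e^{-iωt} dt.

F(ω) = \frac{\pi \left(5 - 11 \left|{\omega}\right|\right) e^{- \frac{11 \left|{\omega}\right|}{5}}}{22}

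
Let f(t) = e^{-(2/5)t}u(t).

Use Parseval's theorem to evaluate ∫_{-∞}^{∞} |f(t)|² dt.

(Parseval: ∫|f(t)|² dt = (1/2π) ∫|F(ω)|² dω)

∫|f(t)|² dt = \frac{5}{4}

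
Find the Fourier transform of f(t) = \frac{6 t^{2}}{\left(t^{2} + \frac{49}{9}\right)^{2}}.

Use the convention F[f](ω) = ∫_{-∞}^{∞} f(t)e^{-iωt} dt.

F(ω) = \frac{3 \pi \left(3 - 7 \left|{\omega}\right|\right) e^{- \frac{7 \left|{\omega}\right|}{3}}}{7}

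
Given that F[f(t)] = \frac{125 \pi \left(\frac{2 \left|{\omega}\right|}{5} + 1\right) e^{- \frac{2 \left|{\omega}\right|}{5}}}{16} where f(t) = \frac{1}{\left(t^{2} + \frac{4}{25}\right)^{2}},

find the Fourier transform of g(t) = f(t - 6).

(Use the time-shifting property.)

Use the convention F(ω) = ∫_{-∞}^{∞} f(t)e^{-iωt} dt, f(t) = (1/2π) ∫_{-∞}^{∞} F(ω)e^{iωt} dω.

F[g](ω) = \frac{25 \pi \left(2 \left|{\omega}\right| + 5\right) e^{- 6 i \omega - \frac{2 \left|{\omega}\right|}{5}}}{16}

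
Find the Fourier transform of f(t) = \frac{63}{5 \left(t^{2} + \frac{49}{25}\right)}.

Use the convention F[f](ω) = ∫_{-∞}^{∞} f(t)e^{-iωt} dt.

F(ω) = 9 \pi e^{- \frac{7 \left|{\omega}\right|}{5}}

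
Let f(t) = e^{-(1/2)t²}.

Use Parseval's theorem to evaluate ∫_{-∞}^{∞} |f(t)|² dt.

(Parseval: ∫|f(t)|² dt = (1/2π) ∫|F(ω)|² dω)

∫|f(t)|² dt = \sqrt{\pi}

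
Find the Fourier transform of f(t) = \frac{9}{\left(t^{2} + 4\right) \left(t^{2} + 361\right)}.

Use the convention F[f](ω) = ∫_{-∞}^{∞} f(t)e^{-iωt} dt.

F(ω) = \frac{3 \pi \left(19 e^{17 \left|{\omega}\right|} - 2\right) e^{- 19 \left|{\omega}\right|}}{4522}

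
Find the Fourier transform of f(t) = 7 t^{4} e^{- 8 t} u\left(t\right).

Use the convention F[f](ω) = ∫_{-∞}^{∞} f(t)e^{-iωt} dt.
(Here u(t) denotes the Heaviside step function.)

F(ω) = \frac{168}{\left(i \omega + 8\right)^{5}}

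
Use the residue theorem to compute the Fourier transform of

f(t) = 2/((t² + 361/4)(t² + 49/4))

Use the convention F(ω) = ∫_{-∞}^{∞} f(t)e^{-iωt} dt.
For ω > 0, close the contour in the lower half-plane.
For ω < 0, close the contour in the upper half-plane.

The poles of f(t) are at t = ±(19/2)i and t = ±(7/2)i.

Let g(z) = f(z)e^{-iωz}; for large |z| the factor e^{-iωz} decays in the lower half-plane when ω > 0 and in the upper half-plane when ω < 0.

Case ω > 0 (lower half-plane, clockwise contour ⇒ F(ω) = -2πi·ΣRes):
  Res_{z = - \frac{19 i}{2}} g(z) = - \frac{i e^{- \frac{19 \omega}{2}}}{741}
  Res_{z = - \frac{7 i}{2}} g(z) = \frac{i e^{- \frac{7 \omega}{2}}}{273}
  F(ω) = -2πi·ΣRes = \frac{2 \pi \left(19 e^{6 \omega} - 7\right) e^{- \frac{19 \omega}{2}}}{5187}

Case ω < 0 (upper half-plane, counterclockwise contour ⇒ F(ω) = +2πi·ΣRes):
  Res_{z = \frac{19 i}{2}} g(z) = \frac{i e^{\frac{19 \omega}{2}}}{741}
  Res_{z = \frac{7 i}{2}} g(z) = - \frac{i e^{\frac{7 \omega}{2}}}{273}
  F(ω) = 2πi·ΣRes = \frac{2 \pi \left(19 - 7 e^{6 \omega}\right) e^{\frac{7 \omega}{2}}}{5187}

Both cases combine into a single formula in |ω|:

F(ω) = \frac{2 \pi \left(19 e^{6 \left|{\omega}\right|} - 7\right) e^{- \frac{19 \left|{\omega}\right|}{2}}}{5187}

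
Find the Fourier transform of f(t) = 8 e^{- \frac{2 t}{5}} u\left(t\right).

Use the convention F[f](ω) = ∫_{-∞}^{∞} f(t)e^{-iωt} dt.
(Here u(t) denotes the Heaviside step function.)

F(ω) = \frac{40}{5 i \omega + 2}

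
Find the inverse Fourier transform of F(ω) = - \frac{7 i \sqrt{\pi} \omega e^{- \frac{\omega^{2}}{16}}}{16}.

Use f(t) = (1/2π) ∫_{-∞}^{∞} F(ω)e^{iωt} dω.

f(t) = 7 t e^{- 4 t^{2}}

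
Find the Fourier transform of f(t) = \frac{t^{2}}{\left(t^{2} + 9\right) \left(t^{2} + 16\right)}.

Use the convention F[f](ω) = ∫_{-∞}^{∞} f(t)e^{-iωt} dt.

F(ω) = \frac{\pi \left(4 - 3 e^{\left|{\omega}\right|}\right) e^{- 4 \left|{\omega}\right|}}{7}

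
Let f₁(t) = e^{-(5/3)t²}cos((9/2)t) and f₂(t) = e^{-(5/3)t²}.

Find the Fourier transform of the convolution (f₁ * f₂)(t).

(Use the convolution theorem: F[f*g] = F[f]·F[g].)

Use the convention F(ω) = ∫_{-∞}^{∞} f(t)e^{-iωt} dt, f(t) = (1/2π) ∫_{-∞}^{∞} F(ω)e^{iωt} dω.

F[f₁*f₂](ω) = \frac{3 \pi \left(e^{\frac{27 \omega}{10}} + 1\right) e^{- \frac{3 \omega^{2}}{10} - \frac{27 \omega}{20} - \frac{243}{80}}}{10}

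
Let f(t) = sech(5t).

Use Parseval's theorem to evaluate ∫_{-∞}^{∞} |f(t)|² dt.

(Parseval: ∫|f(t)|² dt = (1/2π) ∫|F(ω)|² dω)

∫|f(t)|² dt = \frac{2}{5}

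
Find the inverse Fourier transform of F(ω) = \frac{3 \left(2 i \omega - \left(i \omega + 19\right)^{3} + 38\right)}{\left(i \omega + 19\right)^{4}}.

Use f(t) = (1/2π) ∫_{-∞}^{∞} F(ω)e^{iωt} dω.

f(t) = 3 \left(t^{2} - 1\right) e^{- 19 t} u\left(t\right)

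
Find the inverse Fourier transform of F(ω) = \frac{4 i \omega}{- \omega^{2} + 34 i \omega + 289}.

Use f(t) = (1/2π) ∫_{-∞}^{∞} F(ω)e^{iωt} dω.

f(t) = 4 \left(1 - 17 t\right) e^{- 17 t} u\left(t\right)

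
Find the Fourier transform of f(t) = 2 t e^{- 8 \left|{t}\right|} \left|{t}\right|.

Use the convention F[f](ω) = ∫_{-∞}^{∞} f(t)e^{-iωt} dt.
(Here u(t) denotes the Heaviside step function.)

F(ω) = \frac{8 i \omega \left(\omega^{2} - 192\right)}{\left(\omega^{2} + 64\right)^{3}}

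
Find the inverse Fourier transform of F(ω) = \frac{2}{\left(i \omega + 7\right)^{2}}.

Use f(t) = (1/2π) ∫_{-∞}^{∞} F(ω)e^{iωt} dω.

f(t) = 2 t e^{- 7 t} u\left(t\right)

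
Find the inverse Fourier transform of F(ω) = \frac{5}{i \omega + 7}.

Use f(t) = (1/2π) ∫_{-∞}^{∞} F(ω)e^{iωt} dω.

f(t) = 5 e^{- 7 t} u\left(t\right)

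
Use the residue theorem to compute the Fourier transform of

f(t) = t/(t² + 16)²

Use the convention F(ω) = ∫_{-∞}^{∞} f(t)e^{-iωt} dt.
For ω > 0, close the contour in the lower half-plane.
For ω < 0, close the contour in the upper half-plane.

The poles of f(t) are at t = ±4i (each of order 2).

Let g(z) = f(z)e^{-iωz}; for large |z| the factor e^{-iωz} decays in the lower half-plane when ω > 0 and in the upper half-plane when ω < 0.

Case ω > 0 (lower half-plane, clockwise contour ⇒ F(ω) = -2πi·ΣRes):
  Res_{z = - 4 i} g(z) = \frac{\omega e^{- 4 \omega}}{16} (pole of order 2)
  F(ω) = -2πi·ΣRes = - \frac{i \pi \omega e^{- 4 \omega}}{8}

Case ω < 0 (upper half-plane, counterclockwise contour ⇒ F(ω) = +2πi·ΣRes):
  Res_{z = 4 i} g(z) = - \frac{\omega e^{4 \omega}}{16} (pole of order 2)
  F(ω) = 2πi·ΣRes = - \frac{i \pi \omega e^{4 \omega}}{8}

Both cases combine into a single formula in |ω|:

F(ω) = - \frac{i \pi \omega e^{- 4 \left|{\omega}\right|}}{8}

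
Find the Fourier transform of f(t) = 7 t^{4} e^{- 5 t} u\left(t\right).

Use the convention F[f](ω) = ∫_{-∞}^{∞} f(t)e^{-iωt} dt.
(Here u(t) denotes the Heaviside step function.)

F(ω) = \frac{168}{\left(i \omega + 5\right)^{5}}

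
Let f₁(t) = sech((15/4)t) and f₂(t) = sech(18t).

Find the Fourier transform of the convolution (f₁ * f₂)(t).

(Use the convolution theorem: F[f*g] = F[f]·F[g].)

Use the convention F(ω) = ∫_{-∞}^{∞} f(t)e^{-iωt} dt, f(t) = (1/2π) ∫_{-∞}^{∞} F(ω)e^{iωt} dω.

F[f₁*f₂](ω) = \frac{2 \pi^{2}}{135 \cosh{\left(\frac{\pi \omega}{36} \right)} \cosh{\left(\frac{2 \pi \omega}{15} \right)}}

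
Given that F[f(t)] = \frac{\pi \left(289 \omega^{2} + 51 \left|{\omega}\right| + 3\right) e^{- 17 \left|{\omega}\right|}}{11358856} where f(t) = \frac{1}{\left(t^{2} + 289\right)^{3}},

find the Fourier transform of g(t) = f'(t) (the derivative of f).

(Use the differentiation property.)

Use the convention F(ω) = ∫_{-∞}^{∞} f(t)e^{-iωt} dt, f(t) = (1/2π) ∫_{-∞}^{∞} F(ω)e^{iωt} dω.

F[g](ω) = \frac{i \pi \omega \left(289 \omega^{2} + 51 \left|{\omega}\right| + 3\right) e^{- 17 \left|{\omega}\right|}}{11358856}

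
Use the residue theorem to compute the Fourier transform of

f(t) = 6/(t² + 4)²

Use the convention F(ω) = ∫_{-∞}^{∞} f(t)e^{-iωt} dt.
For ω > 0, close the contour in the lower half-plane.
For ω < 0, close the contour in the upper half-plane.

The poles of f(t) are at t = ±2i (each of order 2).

Let g(z) = f(z)e^{-iωz}; for large |z| the factor e^{-iωz} decays in the lower half-plane when ω > 0 and in the upper half-plane when ω < 0.

Case ω > 0 (lower half-plane, clockwise contour ⇒ F(ω) = -2πi·ΣRes):
  Res_{z = - 2 i} g(z) = \frac{3 i \left(2 \omega + 1\right) e^{- 2 \omega}}{16} (pole of order 2)
  F(ω) = -2πi·ΣRes = \frac{3 \pi \left(2 \omega + 1\right) e^{- 2 \omega}}{8}

Case ω < 0 (upper half-plane, counterclockwise contour ⇒ F(ω) = +2πi·ΣRes):
  Res_{z = 2 i} g(z) = \frac{3 i \left(2 \omega - 1\right) e^{2 \omega}}{16} (pole of order 2)
  F(ω) = 2πi·ΣRes = \frac{3 \pi \left(1 - 2 \omega\right) e^{2 \omega}}{8}

Both cases combine into a single formula in |ω|:

F(ω) = \frac{3 \pi \left(2 \left|{\omega}\right| + 1\right) e^{- 2 \left|{\omega}\right|}}{8}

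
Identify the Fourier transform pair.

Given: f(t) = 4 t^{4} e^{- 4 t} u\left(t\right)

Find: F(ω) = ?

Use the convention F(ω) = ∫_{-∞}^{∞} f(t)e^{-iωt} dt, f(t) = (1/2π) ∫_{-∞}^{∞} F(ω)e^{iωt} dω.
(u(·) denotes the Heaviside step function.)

F(ω) = \frac{96}{\left(i \omega + 4\right)^{5}}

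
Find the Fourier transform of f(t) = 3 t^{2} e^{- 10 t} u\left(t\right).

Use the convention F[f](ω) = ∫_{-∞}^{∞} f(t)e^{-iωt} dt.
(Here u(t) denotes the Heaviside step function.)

F(ω) = \frac{6}{\left(i \omega + 10\right)^{3}}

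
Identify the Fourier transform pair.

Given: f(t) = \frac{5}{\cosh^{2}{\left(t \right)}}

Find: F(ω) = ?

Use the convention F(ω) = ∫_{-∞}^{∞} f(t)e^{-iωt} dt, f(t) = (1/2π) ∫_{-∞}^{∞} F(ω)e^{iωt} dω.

F(ω) = \frac{5 \pi \omega}{\sinh{\left(\frac{\pi \omega}{2} \right)}}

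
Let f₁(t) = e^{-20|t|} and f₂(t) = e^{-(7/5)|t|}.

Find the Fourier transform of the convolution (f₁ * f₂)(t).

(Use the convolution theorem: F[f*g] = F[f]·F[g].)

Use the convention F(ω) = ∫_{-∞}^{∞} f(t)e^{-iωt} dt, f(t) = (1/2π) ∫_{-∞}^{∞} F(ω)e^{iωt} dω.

F[f₁*f₂](ω) = \frac{2800}{\left(\omega^{2} + 400\right) \left(25 \omega^{2} + 49\right)}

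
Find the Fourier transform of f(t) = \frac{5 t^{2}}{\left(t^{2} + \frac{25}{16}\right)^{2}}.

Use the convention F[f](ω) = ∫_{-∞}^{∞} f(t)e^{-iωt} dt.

F(ω) = \frac{\pi \left(4 - 5 \left|{\omega}\right|\right) e^{- \frac{5 \left|{\omega}\right|}{4}}}{2}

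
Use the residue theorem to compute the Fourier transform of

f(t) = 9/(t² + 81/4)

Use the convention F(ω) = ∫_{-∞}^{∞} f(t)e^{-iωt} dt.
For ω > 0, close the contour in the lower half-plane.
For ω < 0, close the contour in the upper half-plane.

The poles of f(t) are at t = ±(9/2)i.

Let g(z) = f(z)e^{-iωz}; for large |z| the factor e^{-iωz} decays in the lower half-plane when ω > 0 and in the upper half-plane when ω < 0.

Case ω > 0 (lower half-plane, clockwise contour ⇒ F(ω) = -2πi·ΣRes):
  Res_{z = - \frac{9 i}{2}} g(z) = i e^{- \frac{9 \omega}{2}}
  F(ω) = -2πi·ΣRes = 2 \pi e^{- \frac{9 \omega}{2}}

Case ω < 0 (upper half-plane, counterclockwise contour ⇒ F(ω) = +2πi·ΣRes):
  Res_{z = \frac{9 i}{2}} g(z) = - i e^{\frac{9 \omega}{2}}
  F(ω) = 2πi·ΣRes = 2 \pi e^{\frac{9 \omega}{2}}

Both cases combine into a single formula in |ω|:

F(ω) = 2 \pi e^{- \frac{9 \left|{\omega}\right|}{2}}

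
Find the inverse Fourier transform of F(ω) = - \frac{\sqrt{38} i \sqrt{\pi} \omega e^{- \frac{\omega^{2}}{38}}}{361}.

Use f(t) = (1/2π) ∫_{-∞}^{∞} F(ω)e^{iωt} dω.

f(t) = t e^{- \frac{19 t^{2}}{2}}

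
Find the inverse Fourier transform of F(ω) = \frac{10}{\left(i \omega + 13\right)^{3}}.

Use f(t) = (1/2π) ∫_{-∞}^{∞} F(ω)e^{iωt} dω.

f(t) = 5 t^{2} e^{- 13 t} u\left(t\right)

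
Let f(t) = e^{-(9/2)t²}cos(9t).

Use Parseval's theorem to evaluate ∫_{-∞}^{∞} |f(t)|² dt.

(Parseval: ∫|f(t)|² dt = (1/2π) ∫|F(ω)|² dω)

∫|f(t)|² dt = \frac{\sqrt{\pi} \left(1 + e^{9}\right)}{6 e^{9}}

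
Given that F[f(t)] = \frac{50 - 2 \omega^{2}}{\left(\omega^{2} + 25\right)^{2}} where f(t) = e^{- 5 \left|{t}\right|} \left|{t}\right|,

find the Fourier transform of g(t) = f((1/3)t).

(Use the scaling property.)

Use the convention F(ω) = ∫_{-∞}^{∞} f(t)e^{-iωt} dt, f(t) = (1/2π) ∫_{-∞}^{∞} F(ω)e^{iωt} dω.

F[g](ω) = \frac{6 \left(25 - 9 \omega^{2}\right)}{\left(9 \omega^{2} + 25\right)^{2}}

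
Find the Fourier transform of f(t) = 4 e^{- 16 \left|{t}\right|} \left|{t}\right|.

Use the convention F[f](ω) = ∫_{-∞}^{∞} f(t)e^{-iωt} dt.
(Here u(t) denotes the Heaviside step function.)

F(ω) = \frac{8 \left(256 - \omega^{2}\right)}{\left(\omega^{2} + 256\right)^{2}}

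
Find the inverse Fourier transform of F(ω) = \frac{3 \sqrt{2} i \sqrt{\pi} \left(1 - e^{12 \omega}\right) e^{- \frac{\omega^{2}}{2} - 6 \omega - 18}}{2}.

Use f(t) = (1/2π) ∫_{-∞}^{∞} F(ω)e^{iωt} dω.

f(t) = 3 e^{- \frac{t^{2}}{2}} \sin{\left(6 t \right)}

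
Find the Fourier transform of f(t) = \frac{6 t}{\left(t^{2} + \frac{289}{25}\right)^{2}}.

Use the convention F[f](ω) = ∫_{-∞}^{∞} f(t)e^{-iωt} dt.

F(ω) = - \frac{15 i \pi \omega e^{- \frac{17 \left|{\omega}\right|}{5}}}{17}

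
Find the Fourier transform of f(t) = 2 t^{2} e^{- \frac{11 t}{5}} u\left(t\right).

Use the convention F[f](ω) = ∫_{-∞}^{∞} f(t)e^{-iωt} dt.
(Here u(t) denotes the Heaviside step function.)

F(ω) = \frac{500}{\left(5 i \omega + 11\right)^{3}}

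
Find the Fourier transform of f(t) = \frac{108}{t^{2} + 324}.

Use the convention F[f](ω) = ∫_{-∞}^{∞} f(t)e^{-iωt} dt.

F(ω) = 6 \pi e^{- 18 \left|{\omega}\right|}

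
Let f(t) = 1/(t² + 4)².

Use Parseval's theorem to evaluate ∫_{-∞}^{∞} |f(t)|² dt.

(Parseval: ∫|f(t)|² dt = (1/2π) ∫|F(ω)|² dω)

∫|f(t)|² dt = \frac{5 \pi}{2048}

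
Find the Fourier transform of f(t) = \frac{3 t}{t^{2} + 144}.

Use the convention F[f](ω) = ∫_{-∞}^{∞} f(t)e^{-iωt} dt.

F(ω) = - 3 i \pi e^{- 12 \left|{\omega}\right|} \operatorname{sign}{\left(\omega \right)}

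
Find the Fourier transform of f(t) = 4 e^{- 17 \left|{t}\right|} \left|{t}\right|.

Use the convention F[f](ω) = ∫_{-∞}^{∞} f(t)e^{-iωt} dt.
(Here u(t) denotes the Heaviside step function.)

F(ω) = \frac{8 \left(289 - \omega^{2}\right)}{\left(\omega^{2} + 289\right)^{2}}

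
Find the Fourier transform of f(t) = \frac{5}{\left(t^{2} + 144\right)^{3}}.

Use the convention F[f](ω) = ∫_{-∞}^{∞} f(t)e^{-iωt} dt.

F(ω) = \frac{5 \pi \left(48 \omega^{2} + 12 \left|{\omega}\right| + 1\right) e^{- 12 \left|{\omega}\right|}}{663552}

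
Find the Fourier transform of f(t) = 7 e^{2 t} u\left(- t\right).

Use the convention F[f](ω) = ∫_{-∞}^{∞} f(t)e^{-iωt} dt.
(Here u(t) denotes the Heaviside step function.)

F(ω) = - \frac{7}{i \omega - 2}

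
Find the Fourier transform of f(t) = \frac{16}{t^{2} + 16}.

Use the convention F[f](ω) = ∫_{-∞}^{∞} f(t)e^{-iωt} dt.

F(ω) = 4 \pi e^{- 4 \left|{\omega}\right|}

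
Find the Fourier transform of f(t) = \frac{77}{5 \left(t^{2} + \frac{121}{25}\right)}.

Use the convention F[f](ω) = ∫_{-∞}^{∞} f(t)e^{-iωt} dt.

F(ω) = 7 \pi e^{- \frac{11 \left|{\omega}\right|}{5}}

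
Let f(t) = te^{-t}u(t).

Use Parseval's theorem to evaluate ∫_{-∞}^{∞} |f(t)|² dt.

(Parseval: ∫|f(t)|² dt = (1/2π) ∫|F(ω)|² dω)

∫|f(t)|² dt = \frac{1}{4}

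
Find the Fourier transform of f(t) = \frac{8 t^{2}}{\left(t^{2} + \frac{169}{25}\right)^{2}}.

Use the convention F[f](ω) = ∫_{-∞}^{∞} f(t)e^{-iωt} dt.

F(ω) = \frac{4 \pi \left(5 - 13 \left|{\omega}\right|\right) e^{- \frac{13 \left|{\omega}\right|}{5}}}{13}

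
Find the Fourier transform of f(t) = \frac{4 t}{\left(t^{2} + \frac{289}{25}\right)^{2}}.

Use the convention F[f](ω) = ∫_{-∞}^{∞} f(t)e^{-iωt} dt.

F(ω) = - \frac{10 i \pi \omega e^{- \frac{17 \left|{\omega}\right|}{5}}}{17}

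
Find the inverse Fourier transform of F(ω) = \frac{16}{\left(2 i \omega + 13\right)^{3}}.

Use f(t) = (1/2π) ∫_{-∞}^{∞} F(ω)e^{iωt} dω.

f(t) = t^{2} e^{- \frac{13 t}{2}} u\left(t\right)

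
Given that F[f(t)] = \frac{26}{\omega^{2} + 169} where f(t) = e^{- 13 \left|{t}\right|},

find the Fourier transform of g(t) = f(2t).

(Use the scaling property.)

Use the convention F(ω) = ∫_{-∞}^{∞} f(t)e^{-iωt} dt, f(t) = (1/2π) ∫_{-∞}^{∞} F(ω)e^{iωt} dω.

F[g](ω) = \frac{52}{\omega^{2} + 676}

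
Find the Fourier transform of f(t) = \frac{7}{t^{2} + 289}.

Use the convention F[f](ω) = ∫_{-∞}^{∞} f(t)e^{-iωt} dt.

F(ω) = \frac{7 \pi e^{- 17 \left|{\omega}\right|}}{17}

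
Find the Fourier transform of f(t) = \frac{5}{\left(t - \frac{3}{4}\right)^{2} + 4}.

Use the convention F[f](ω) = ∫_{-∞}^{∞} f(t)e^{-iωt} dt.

F(ω) = \frac{5 \pi e^{- \frac{3 i \omega}{4} - 2 \left|{\omega}\right|}}{2}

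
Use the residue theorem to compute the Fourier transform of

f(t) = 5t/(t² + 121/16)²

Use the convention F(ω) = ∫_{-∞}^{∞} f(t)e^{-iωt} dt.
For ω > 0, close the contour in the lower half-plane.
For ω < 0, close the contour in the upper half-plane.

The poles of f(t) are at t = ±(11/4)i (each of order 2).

Let g(z) = f(z)e^{-iωz}; for large |z| the factor e^{-iωz} decays in the lower half-plane when ω > 0 and in the upper half-plane when ω < 0.

Case ω > 0 (lower half-plane, clockwise contour ⇒ F(ω) = -2πi·ΣRes):
  Res_{z = - \frac{11 i}{4}} g(z) = \frac{5 \omega e^{- \frac{11 \omega}{4}}}{11} (pole of order 2)
  F(ω) = -2πi·ΣRes = - \frac{10 i \pi \omega e^{- \frac{11 \omega}{4}}}{11}

Case ω < 0 (upper half-plane, counterclockwise contour ⇒ F(ω) = +2πi·ΣRes):
  Res_{z = \frac{11 i}{4}} g(z) = - \frac{5 \omega e^{\frac{11 \omega}{4}}}{11} (pole of order 2)
  F(ω) = 2πi·ΣRes = - \frac{10 i \pi \omega e^{\frac{11 \omega}{4}}}{11}

Both cases combine into a single formula in |ω|:

F(ω) = - \frac{10 i \pi \omega e^{- \frac{11 \left|{\omega}\right|}{4}}}{11}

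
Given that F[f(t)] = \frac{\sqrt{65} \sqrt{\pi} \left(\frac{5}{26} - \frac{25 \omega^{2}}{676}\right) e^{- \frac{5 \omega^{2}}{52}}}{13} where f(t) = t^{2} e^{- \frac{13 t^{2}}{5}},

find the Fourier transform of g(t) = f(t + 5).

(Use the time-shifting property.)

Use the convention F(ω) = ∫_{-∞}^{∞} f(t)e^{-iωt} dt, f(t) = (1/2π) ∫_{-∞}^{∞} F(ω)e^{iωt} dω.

F[g](ω) = \frac{5 \sqrt{65} \sqrt{\pi} \left(26 - 5 \omega^{2}\right) e^{5 \omega \left(- \frac{\omega}{52} + i\right)}}{8788}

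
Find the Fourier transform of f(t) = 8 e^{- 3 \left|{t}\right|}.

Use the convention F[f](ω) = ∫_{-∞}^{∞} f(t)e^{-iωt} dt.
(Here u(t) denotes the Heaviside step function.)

F(ω) = \frac{48}{\omega^{2} + 9}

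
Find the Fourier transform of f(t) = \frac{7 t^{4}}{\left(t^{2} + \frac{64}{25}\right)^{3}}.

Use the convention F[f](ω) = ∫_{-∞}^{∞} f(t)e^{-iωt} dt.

F(ω) = \frac{7 \pi \left(64 \omega^{2} - 200 \left|{\omega}\right| + 75\right) e^{- \frac{8 \left|{\omega}\right|}{5}}}{320}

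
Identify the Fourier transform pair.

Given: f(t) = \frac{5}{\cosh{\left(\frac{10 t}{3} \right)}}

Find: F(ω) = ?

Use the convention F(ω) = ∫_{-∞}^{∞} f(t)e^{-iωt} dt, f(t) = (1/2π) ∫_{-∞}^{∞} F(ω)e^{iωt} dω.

F(ω) = \frac{3 \pi}{2 \cosh{\left(\frac{3 \pi \omega}{20} \right)}}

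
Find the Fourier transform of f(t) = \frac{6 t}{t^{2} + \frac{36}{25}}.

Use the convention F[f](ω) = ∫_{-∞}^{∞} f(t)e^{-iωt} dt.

F(ω) = - 6 i \pi e^{- \frac{6 \left|{\omega}\right|}{5}} \operatorname{sign}{\left(\omega \right)}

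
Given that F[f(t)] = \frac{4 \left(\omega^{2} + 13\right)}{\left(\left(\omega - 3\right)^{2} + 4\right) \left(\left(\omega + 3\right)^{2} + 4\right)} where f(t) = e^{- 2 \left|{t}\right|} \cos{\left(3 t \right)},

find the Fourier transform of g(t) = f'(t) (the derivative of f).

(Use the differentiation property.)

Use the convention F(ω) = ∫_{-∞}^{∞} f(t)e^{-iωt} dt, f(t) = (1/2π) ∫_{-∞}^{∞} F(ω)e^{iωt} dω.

F[g](ω) = \frac{4 i \omega \left(\omega^{2} + 13\right)}{\omega^{4} - 10 \omega^{2} + 169}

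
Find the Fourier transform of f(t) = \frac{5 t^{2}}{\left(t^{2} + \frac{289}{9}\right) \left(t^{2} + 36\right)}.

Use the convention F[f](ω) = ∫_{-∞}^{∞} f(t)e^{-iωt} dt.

F(ω) = \frac{54 \pi e^{- 6 \left|{\omega}\right|}}{7} - \frac{51 \pi e^{- \frac{17 \left|{\omega}\right|}{3}}}{7}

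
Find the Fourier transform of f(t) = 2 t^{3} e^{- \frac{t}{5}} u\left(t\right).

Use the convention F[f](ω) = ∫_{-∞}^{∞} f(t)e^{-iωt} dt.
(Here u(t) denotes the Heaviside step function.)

F(ω) = \frac{7500}{\left(5 i \omega + 1\right)^{4}}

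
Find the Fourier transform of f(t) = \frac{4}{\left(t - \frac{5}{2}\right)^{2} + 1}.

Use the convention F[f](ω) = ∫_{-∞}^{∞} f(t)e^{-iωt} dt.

F(ω) = 4 \pi e^{- \frac{5 i \omega}{2} - \left|{\omega}\right|}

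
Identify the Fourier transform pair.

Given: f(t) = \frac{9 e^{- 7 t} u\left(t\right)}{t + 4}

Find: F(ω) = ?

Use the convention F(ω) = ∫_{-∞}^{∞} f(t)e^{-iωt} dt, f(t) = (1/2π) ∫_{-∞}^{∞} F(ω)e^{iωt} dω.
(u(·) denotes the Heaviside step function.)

F(ω) = 9 e^{4 i \omega + 28} \operatorname{E}_{1}\left(4 i \omega + 28\right)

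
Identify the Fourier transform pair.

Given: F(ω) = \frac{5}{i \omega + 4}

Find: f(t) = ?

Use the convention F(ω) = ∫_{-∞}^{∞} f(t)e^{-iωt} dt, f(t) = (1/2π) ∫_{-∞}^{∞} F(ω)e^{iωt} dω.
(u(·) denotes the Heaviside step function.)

f(t) = 5 e^{- 4 t} u\left(t\right)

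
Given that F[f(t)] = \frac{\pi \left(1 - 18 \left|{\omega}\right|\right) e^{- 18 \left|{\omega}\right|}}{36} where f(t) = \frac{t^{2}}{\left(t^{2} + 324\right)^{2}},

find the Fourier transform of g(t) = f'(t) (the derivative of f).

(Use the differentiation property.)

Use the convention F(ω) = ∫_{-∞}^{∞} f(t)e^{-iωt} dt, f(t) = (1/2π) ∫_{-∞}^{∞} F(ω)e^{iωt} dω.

F[g](ω) = \frac{i \pi \omega \left(1 - 18 \left|{\omega}\right|\right) e^{- 18 \left|{\omega}\right|}}{36}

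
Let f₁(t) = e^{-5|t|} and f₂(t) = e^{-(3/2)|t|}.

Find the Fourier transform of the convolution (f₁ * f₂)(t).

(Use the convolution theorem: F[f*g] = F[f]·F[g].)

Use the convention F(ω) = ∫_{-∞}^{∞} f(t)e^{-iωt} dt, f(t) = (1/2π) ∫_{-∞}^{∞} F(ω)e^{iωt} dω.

F[f₁*f₂](ω) = \frac{120}{\left(\omega^{2} + 25\right) \left(4 \omega^{2} + 9\right)}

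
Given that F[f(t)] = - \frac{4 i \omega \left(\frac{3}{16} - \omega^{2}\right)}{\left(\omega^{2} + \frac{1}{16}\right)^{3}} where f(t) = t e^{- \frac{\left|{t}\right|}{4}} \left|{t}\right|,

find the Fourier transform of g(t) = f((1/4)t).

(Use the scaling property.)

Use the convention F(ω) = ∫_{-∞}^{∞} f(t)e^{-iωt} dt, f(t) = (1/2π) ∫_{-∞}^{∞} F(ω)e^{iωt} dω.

F[g](ω) = \frac{16384 i \omega \left(256 \omega^{2} - 3\right)}{\left(256 \omega^{2} + 1\right)^{3}}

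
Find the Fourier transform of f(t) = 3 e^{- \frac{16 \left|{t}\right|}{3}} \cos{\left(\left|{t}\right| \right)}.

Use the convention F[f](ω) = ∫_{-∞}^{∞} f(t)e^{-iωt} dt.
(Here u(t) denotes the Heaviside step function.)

F(ω) = \frac{288 \left(9 \omega^{2} + 265\right)}{81 \omega^{4} + 4446 \omega^{2} + 70225}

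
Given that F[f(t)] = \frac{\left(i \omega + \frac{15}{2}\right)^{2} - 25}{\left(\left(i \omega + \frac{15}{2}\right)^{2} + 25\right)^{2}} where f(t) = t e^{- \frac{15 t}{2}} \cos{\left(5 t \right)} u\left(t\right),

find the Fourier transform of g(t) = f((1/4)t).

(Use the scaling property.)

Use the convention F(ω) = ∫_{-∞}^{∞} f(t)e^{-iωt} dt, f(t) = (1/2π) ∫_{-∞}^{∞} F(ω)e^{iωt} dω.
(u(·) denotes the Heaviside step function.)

F[g](ω) = \frac{16 \left(\left(8 i \omega + 15\right)^{2} - 100\right)}{\left(\left(8 i \omega + 15\right)^{2} + 100\right)^{2}}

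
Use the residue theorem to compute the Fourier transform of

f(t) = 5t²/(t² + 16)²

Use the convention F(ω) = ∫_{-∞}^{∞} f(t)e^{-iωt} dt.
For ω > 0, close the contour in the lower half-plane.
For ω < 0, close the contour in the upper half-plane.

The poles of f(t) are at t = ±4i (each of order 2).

Let g(z) = f(z)e^{-iωz}; for large |z| the factor e^{-iωz} decays in the lower half-plane when ω > 0 and in the upper half-plane when ω < 0.

Case ω > 0 (lower half-plane, clockwise contour ⇒ F(ω) = -2πi·ΣRes):
  Res_{z = - 4 i} g(z) = \frac{5 i \left(1 - 4 \omega\right) e^{- 4 \omega}}{16} (pole of order 2)
  F(ω) = -2πi·ΣRes = \frac{5 \pi \left(1 - 4 \omega\right) e^{- 4 \omega}}{8}

Case ω < 0 (upper half-plane, counterclockwise contour ⇒ F(ω) = +2πi·ΣRes):
  Res_{z = 4 i} g(z) = \frac{5 i \left(- 4 \omega - 1\right) e^{4 \omega}}{16} (pole of order 2)
  F(ω) = 2πi·ΣRes = \frac{5 \pi \left(4 \omega + 1\right) e^{4 \omega}}{8}

Both cases combine into a single formula in |ω|:

F(ω) = \frac{5 \pi \left(1 - 4 \left|{\omega}\right|\right) e^{- 4 \left|{\omega}\right|}}{8}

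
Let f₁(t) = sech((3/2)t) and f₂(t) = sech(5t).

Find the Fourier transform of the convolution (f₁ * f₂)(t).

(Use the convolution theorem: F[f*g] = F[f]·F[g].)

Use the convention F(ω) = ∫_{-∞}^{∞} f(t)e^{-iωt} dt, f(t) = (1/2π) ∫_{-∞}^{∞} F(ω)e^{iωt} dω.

F[f₁*f₂](ω) = \frac{2 \pi^{2}}{15 \cosh{\left(\frac{\pi \omega}{10} \right)} \cosh{\left(\frac{\pi \omega}{3} \right)}}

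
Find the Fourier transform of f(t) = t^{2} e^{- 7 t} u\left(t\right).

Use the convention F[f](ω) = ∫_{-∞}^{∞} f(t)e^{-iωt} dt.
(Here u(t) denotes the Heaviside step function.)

F(ω) = \frac{2}{\left(i \omega + 7\right)^{3}}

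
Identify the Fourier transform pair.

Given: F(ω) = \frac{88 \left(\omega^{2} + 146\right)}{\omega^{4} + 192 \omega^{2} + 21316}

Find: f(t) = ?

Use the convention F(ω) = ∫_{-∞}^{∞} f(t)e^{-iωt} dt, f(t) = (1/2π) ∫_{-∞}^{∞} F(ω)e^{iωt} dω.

f(t) = 4 e^{- 11 \left|{t}\right|} \cos{\left(5 t \right)}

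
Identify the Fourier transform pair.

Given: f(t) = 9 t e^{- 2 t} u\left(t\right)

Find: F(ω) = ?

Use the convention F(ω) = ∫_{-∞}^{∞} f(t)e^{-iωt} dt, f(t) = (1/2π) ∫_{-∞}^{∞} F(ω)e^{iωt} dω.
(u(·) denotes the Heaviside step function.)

F(ω) = \frac{9}{\left(i \omega + 2\right)^{2}}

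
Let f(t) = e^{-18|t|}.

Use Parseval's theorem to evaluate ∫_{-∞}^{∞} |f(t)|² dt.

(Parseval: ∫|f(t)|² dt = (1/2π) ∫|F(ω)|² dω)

∫|f(t)|² dt = \frac{1}{18}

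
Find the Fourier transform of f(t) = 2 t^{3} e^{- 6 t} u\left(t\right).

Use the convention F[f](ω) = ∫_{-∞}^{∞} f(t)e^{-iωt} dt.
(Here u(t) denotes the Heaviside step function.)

F(ω) = \frac{12}{\left(i \omega + 6\right)^{4}}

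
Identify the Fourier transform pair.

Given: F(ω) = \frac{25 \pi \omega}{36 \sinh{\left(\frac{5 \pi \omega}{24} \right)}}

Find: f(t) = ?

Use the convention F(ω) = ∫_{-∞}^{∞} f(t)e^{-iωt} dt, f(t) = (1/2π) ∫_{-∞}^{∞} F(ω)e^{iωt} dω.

f(t) = \frac{4}{\cosh^{2}{\left(\frac{12 t}{5} \right)}}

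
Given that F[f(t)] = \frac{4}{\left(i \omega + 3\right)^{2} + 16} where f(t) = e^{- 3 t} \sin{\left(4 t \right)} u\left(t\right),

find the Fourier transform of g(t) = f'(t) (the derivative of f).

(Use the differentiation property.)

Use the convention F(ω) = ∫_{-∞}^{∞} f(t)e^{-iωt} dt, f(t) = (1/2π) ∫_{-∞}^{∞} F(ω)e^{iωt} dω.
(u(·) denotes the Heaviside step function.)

F[g](ω) = \frac{4 i \omega}{\left(i \omega + 3\right)^{2} + 16}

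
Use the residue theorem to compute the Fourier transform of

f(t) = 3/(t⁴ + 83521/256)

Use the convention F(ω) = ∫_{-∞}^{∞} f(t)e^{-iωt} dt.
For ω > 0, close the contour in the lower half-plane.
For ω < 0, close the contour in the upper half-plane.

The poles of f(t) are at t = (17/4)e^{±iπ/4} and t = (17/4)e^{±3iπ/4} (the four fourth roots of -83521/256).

Let g(z) = f(z)e^{-iωz}; for large |z| the factor e^{-iωz} decays in the lower half-plane when ω > 0 and in the upper half-plane when ω < 0.

Case ω > 0 (lower half-plane, clockwise contour ⇒ F(ω) = -2πi·ΣRes):
  Res_{z = - \frac{17 \sqrt{2}}{8} - \frac{17 \sqrt{2} i}{8}} g(z) = \frac{24 \sqrt{2} \left(1 + i\right) e^{\frac{17 \sqrt{2} \omega \left(-1 + i\right)}{8}}}{4913}
  Res_{z = \frac{17 \sqrt{2}}{8} - \frac{17 \sqrt{2} i}{8}} g(z) = \frac{24 \sqrt{2} \left(-1 + i\right) e^{- \frac{17 \sqrt{2} \omega \left(1 + i\right)}{8}}}{4913}
  F(ω) = -2πi·ΣRes = \frac{48 \sqrt{2} \pi \left(\left(1 - i\right) e^{\frac{17 \sqrt{2} i \omega}{4}} + 1 + i\right) e^{- \frac{17 \sqrt{2} \omega \left(1 + i\right)}{8}}}{4913} = \frac{192 \pi e^{- \frac{17 \sqrt{2} \omega}{8}} \sin{\left(\frac{17 \sqrt{2} \omega}{8} + \frac{\pi}{4} \right)}}{4913}

Case ω < 0 (upper half-plane, counterclockwise contour ⇒ F(ω) = +2πi·ΣRes):
  Res_{z = \frac{17 \sqrt{2}}{8} + \frac{17 \sqrt{2} i}{8}} g(z) = - \frac{24 \sqrt{2} \left(1 + i\right) e^{\frac{17 \sqrt{2} \omega \left(1 - i\right)}{8}}}{4913}
  Res_{z = - \frac{17 \sqrt{2}}{8} + \frac{17 \sqrt{2} i}{8}} g(z) = \frac{24 \sqrt{2} \left(1 - i\right) e^{\frac{17 \sqrt{2} \omega \left(1 + i\right)}{8}}}{4913}
  F(ω) = 2πi·ΣRes = - \frac{48 \sqrt{2} i \pi \left(\left(1 + i\right) e^{\frac{17 \sqrt{2} \omega \left(1 - i\right)}{8}} - \left(1 - i\right) e^{\frac{17 \sqrt{2} \omega \left(1 + i\right)}{8}}\right)}{4913} = \frac{192 \pi e^{\frac{17 \sqrt{2} \omega}{8}} \cos{\left(\frac{17 \sqrt{2} \omega}{8} + \frac{\pi}{4} \right)}}{4913}

Both cases combine into a single formula in |ω|:

F(ω) = \frac{192 \pi e^{- \frac{17 \sqrt{2} \left|{\omega}\right|}{8}} \sin{\left(\frac{17 \sqrt{2} \left|{\omega}\right|}{8} + \frac{\pi}{4} \right)}}{4913}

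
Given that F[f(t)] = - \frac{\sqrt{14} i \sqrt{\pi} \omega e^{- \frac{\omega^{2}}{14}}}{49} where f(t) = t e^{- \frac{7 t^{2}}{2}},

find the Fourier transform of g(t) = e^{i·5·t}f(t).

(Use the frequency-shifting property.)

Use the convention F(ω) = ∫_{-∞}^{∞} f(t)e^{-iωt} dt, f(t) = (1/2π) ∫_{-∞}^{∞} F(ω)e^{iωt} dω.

F[g](ω) = \frac{\sqrt{14} i \sqrt{\pi} \left(5 - \omega\right) e^{- \frac{\left(\omega - 5\right)^{2}}{14}}}{49}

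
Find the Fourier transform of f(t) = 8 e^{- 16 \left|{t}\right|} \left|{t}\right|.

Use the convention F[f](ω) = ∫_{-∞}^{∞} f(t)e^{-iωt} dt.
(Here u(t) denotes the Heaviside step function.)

F(ω) = \frac{16 \left(256 - \omega^{2}\right)}{\left(\omega^{2} + 256\right)^{2}}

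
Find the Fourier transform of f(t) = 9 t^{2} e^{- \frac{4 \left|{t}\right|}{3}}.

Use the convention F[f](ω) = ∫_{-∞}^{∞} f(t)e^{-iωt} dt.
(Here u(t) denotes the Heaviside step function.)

F(ω) = \frac{3888 \left(16 - 27 \omega^{2}\right)}{\left(9 \omega^{2} + 16\right)^{3}}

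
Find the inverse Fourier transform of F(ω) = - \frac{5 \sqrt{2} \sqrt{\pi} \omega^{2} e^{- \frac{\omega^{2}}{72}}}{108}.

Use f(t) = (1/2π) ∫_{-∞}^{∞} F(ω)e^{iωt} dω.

f(t) = 5 \left(72 t^{2} - 2\right) e^{- 18 t^{2}}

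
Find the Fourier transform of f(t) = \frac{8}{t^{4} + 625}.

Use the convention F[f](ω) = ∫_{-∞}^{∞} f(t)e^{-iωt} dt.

F(ω) = \frac{8 \pi e^{- \frac{5 \sqrt{2} \left|{\omega}\right|}{2}} \sin{\left(\frac{5 \sqrt{2} \left|{\omega}\right|}{2} + \frac{\pi}{4} \right)}}{125}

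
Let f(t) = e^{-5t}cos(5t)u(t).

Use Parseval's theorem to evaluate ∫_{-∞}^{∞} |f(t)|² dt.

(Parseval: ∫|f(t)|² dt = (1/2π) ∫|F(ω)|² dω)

∫|f(t)|² dt = \frac{3}{40}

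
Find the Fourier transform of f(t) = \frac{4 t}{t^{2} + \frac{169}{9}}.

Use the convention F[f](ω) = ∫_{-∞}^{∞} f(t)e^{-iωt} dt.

F(ω) = - 4 i \pi e^{- \frac{13 \left|{\omega}\right|}{3}} \operatorname{sign}{\left(\omega \right)}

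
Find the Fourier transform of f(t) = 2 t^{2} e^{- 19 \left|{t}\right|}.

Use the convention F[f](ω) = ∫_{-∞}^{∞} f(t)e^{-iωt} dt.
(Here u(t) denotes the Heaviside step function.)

F(ω) = \frac{152 \left(361 - 3 \omega^{2}\right)}{\left(\omega^{2} + 361\right)^{3}}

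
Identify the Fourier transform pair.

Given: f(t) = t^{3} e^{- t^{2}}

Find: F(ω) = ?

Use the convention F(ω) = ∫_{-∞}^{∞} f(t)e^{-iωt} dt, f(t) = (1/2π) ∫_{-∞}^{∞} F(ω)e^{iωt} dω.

F(ω) = \frac{i \sqrt{\pi} \omega \left(\omega^{2} - 6\right) e^{- \frac{\omega^{2}}{4}}}{8}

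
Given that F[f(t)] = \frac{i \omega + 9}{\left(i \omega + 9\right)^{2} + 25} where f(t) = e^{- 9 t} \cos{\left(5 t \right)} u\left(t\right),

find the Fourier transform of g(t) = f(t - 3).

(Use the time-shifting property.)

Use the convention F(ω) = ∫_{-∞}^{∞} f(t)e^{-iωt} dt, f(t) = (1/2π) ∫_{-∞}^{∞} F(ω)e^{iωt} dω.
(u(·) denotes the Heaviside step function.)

F[g](ω) = \frac{\left(i \omega + 9\right) e^{- 3 i \omega}}{\left(i \omega + 9\right)^{2} + 25}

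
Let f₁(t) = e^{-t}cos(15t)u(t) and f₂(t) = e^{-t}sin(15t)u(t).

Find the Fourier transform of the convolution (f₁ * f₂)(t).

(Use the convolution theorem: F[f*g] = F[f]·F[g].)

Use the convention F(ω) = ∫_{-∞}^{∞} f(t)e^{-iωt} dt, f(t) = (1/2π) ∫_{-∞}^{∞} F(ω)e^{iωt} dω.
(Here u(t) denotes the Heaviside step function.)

F[f₁*f₂](ω) = \frac{15 \left(i \omega + 1\right)}{\left(\left(i \omega + 1\right)^{2} + 225\right)^{2}}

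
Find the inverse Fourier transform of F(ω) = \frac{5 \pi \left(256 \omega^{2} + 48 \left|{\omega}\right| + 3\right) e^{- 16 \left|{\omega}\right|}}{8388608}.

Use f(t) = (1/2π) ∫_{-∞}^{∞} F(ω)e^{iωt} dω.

f(t) = \frac{5}{\left(t^{2} + 256\right)^{3}}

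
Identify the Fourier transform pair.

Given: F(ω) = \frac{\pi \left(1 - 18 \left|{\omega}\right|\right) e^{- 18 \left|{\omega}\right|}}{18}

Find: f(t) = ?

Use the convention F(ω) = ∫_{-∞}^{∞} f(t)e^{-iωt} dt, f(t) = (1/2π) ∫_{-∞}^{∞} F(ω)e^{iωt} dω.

f(t) = \frac{2 t^{2}}{\left(t^{2} + 324\right)^{2}}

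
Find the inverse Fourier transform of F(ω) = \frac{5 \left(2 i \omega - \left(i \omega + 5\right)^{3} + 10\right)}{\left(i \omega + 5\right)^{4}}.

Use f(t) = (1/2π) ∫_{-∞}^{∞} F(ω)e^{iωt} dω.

f(t) = 5 \left(t^{2} - 1\right) e^{- 5 t} u\left(t\right)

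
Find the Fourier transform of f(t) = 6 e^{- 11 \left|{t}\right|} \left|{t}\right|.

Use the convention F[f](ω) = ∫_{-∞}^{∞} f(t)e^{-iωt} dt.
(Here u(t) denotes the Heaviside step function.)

F(ω) = \frac{12 \left(121 - \omega^{2}\right)}{\left(\omega^{2} + 121\right)^{2}}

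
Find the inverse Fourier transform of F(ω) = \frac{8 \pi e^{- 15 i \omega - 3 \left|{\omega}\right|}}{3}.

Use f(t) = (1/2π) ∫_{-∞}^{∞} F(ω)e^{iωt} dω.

f(t) = \frac{8}{\left(t - 15\right)^{2} + 9}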